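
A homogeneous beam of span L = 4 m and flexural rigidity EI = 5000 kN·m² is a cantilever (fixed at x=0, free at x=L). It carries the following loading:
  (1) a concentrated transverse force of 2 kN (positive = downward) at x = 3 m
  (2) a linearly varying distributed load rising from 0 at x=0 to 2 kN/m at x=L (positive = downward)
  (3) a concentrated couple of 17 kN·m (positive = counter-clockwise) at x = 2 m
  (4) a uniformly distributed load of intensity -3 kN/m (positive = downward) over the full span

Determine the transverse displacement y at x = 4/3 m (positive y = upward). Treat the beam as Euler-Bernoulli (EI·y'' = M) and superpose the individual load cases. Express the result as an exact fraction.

y(4/3) = 8947/2278125 m

Load 1 — point force P=2 kN at a=3 m (b=L-a=1):
  y_1 = -Px²(3a-x)/(6EI)  [x≤a] = -2·(4/3)²·(3·3-(4/3))/(6·5000) = -46/50625 m
Load 2 — triangular load w₀=2 kN/m (0→w₀ over full span):
  y_2 = (w₀Lx³/12-w₀L²x²/6-w₀x⁵/(120L))/EI = (2·4·(4/3)³/12-2·4²·(4/3)²/6-2·(4/3)⁵/(120·4))/5000 = -3608/2278125 m
Load 3 — applied couple M₀=17 kN·m at a=2 m (b=L-a=2):
  y_3 = M₀x²/(2EI)  [x≤a] = 17·(4/3)²/(2·5000) = 17/5625 m
Load 4 — uniform load w=-3 kN/m over full span:
  y_4 = -wx²(x²-4Lx+6L²)/(24EI) = -(-3)·(4/3)²·((4/3)²-4·4·(4/3)+6·4²)/(24·5000) = 172/50625 m
Superposition: y = Σ y_i = 8947/2278125 m ≈ 0.003927 m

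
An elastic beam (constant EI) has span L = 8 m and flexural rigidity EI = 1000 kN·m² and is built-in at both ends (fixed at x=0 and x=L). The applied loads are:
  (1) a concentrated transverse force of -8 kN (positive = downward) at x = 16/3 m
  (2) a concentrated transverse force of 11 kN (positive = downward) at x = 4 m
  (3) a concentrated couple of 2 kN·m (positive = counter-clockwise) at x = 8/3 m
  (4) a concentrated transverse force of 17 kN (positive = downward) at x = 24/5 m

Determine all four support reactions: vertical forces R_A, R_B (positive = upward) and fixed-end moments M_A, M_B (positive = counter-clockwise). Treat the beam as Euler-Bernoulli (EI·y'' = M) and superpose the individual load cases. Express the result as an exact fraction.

Load 1 — point force P=-8 kN at a=16/3 m (b=L-a=8/3):
  R_A = Pb²(3a+b)/L³ = (-8)·(8/3)²·(3·(16/3)+(8/3))/8³ = -56/27 kN
  M_A = Pab²/L² = (-8)·(16/3)·(8/3)²/8² = -128/27 kN·m
  R_B = Pa²(a+3b)/L³ = (-8)·(16/3)²·((16/3)+3·(8/3))/8³ = -160/27 kN
  M_B = -Pa²b/L² = -(-8)·(16/3)²·(8/3)/8² = 256/27 kN·m
Load 2 — point force P=11 kN at a=4 m (b=L-a=4):
  R_A = Pb²(3a+b)/L³ = 11·4²·(3·4+4)/8³ = 11/2 kN
  M_A = Pab²/L² = 11·4·4²/8² = 11 kN·m
  R_B = Pa²(a+3b)/L³ = 11·4²·(4+3·4)/8³ = 11/2 kN
  M_B = -Pa²b/L² = -11·4²·4/8² = -11 kN·m
Load 3 — applied couple M₀=2 kN·m at a=8/3 m (b=L-a=16/3):
  R_A = 6M₀ab/L³ = 6·2·(8/3)·(16/3)/8³ = 1/3 kN
  M_A = M₀b(2a-b)/L² = 2·(16/3)·(2·(8/3)-(16/3))/8² = 0 kN·m
  R_B = -6M₀ab/L³ = -6·2·(8/3)·(16/3)/8³ = -1/3 kN
  M_B = M₀a(2b-a)/L² = 2·(8/3)·(2·(16/3)-(8/3))/8² = 2/3 kN·m
Load 4 — point force P=17 kN at a=24/5 m (b=L-a=16/5):
  R_A = Pb²(3a+b)/L³ = 17·(16/5)²·(3·(24/5)+(16/5))/8³ = 748/125 kN
  M_A = Pab²/L² = 17·(24/5)·(16/5)²/8² = 1632/125 kN·m
  R_B = Pa²(a+3b)/L³ = 17·(24/5)²·((24/5)+3·(16/5))/8³ = 1377/125 kN
  M_B = -Pa²b/L² = -17·(24/5)²·(16/5)/8² = -2448/125 kN·m
Superposition: R_A = 65767/6750 kN, M_A = 65189/3375 kN·m, R_B = 69233/6750 kN, M_B = -68971/3375 kN·m

R_A = 65767/6750 kN, M_A = 65189/3375 kN·m, R_B = 69233/6750 kN, M_B = -68971/3375 kN·m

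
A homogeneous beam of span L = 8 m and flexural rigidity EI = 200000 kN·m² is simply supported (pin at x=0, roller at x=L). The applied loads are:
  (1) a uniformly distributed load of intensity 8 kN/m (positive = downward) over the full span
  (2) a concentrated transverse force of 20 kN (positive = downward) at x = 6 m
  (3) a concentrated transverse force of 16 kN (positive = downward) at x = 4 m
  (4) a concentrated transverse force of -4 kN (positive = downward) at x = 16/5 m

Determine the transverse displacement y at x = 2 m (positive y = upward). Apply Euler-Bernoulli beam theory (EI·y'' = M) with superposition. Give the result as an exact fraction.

Load 1 — uniform load w=8 kN/m over full span:
  y_1 = -wx(L³-2Lx²+x³)/(24EI) = -8·2·(8³-2·8·2²+2³)/(24·200000) = -19/12500 m
Load 2 — point force P=20 kN at a=6 m (b=L-a=2):
  y_2 = -Pbx(L²-b²-x²)/(6LEI)  [x≤a] = -20·2·2·(8²-2²-2²)/(6·8·200000) = -7/15000 m
Load 3 — point force P=16 kN at a=4 m (b=L-a=4):
  y_3 = -Pbx(L²-b²-x²)/(6LEI)  [x≤a] = -16·4·2·(8²-4²-2²)/(6·8·200000) = -11/18750 m
Load 4 — point force P=-4 kN at a=16/5 m (b=L-a=24/5):
  y_4 = -Pbx(L²-b²-x²)/(6LEI)  [x≤a] = -(-4)·(24/5)·2·(8²-(24/5)²-2²)/(6·8·200000) = 231/1562500 m
Superposition: y = Σ y_i = -22739/9375000 m ≈ -0.002425 m

y(2) = -22739/9375000 m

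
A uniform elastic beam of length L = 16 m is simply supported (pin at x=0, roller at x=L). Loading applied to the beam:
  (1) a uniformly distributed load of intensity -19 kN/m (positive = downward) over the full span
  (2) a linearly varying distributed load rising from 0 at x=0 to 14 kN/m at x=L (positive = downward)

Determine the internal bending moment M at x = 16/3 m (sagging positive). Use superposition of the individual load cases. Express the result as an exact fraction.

Load 1 — uniform load w=-19 kN/m over full span:
  M_1 = wx(L-x)/2 = (-19)·(16/3)·(16-(16/3))/2 = -4864/9 kN·m
Load 2 — triangular load w₀=14 kN/m (0→w₀ over full span):
  M_2 = w₀Lx/6 - w₀x³/(6L) = 14·16·(16/3)/6 - 14·(16/3)³/(6·16) = 14336/81 kN·m
Superposition: M = Σ M_i = -29440/81 kN·m ≈ -363.456790 kN·m

M(16/3) = -29440/81 kN·m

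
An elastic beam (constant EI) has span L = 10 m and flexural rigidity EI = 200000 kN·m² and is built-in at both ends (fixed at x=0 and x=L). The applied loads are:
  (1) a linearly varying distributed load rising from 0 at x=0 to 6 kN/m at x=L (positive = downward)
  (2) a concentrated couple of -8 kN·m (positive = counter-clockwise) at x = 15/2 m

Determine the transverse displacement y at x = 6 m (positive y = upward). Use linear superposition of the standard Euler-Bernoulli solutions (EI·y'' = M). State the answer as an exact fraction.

y(6) = -1557/5000000 m

Load 1 — triangular load w₀=6 kN/m (0→w₀ over full span):
  y_1 = -w₀x²(L-x)²(x+2L)/(120LEI) = -6·6²·(10-6)²·(6+2·10)/(120·10·200000) = -117/312500 m
Load 2 — applied couple M₀=-8 kN·m at a=15/2 m (b=L-a=5/2):
  y_2 = (R_Ax³/6 - M_Ax²/2)/EI  [x≤a] with R_A=-9/10, M_A=-5/2 = ((-9/10)·6³/6 - (-5/2)·6²/2)/200000 = 63/1000000 m
Superposition: y = Σ y_i = -1557/5000000 m ≈ -0.000311 m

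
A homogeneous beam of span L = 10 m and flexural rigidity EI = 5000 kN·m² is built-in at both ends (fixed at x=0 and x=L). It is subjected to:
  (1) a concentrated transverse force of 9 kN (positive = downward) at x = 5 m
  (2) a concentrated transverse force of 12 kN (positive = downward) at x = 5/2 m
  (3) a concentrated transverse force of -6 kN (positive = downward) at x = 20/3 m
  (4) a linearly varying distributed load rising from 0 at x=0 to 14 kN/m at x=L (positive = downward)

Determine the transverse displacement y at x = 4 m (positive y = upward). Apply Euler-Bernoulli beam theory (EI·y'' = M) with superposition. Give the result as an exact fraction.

Load 1 — point force P=9 kN at a=5 m (b=L-a=5):
  y_1 = -Pb²x²(3aL-(3a+b)x)/(6L³EI)  [x≤a] = -9·5²·4²·(3·5·10-(3·5+5)·4)/(6·10³·5000) = -21/2500 m
Load 2 — point force P=12 kN at a=5/2 m (b=L-a=15/2):
  y_2 = -Pa²(L-x)²(3bL-(3b+a)(L-x))/(6L³EI)  [x>a] = -12·(5/2)²·(10-4)²·(3·(15/2)·10-(3·(15/2)+(5/2))·(10-4))/(6·10³·5000) = -27/4000 m
Load 3 — point force P=-6 kN at a=20/3 m (b=L-a=10/3):
  y_3 = -Pb²x²(3aL-(3a+b)x)/(6L³EI)  [x≤a] = -(-6)·(10/3)²·4²·(3·(20/3)·10-(3·(20/3)+(10/3))·4)/(6·10³·5000) = 64/16875 m
Load 4 — triangular load w₀=14 kN/m (0→w₀ over full span):
  y_4 = -w₀x²(L-x)²(x+2L)/(120LEI) = -14·4²·(10-4)²·(4+2·10)/(120·10·5000) = -504/15625 m
Superposition: y = Σ y_i = -588781/13500000 m ≈ -0.043613 m

y(4) = -588781/13500000 m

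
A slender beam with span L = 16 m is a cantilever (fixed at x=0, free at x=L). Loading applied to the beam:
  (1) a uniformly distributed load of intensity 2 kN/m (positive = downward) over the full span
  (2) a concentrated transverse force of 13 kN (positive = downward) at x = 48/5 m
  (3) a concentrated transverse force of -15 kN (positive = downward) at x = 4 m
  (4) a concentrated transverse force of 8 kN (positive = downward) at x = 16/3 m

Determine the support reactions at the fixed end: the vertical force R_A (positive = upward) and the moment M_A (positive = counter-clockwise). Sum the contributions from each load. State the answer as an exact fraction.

R_A = 38 kN, M_A = 5452/15 kN·m

Load 1 — uniform load w=2 kN/m over full span:
  R_A = wL = 2·16 = 32 kN
  M_A = wL²/2 = 2·16²/2 = 256 kN·m
Load 2 — point force P=13 kN at a=48/5 m (b=L-a=32/5):
  R_A = P = 13 kN
  M_A = Pa = 13·(48/5) = 624/5 kN·m
Load 3 — point force P=-15 kN at a=4 m (b=L-a=12):
  R_A = P = (-15) = -15 kN
  M_A = Pa = (-15)·4 = -60 kN·m
Load 4 — point force P=8 kN at a=16/3 m (b=L-a=32/3):
  R_A = P = 8 kN
  M_A = Pa = 8·(16/3) = 128/3 kN·m
Superposition: R_A = 38 kN, M_A = 5452/15 kN·m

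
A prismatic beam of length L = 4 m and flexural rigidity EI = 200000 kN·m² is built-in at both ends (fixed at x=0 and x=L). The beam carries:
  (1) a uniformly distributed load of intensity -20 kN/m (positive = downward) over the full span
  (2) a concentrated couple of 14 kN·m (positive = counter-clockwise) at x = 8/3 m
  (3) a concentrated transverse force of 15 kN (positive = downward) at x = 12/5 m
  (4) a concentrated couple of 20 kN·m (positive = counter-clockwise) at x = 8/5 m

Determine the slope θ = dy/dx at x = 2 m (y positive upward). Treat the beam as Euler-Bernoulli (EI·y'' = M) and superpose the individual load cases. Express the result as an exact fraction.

Load 1 — uniform load w=-20 kN/m over full span:
  θ_1 = -wx(L-x)(L-2x)/(12EI) = -(-20)·2·(4-2)·(4-2·2)/(12·200000) = 0 rad
Load 2 — applied couple M₀=14 kN·m at a=8/3 m (b=L-a=4/3):
  θ_2 = (R_Ax²/2 - M_Ax)/EI  [x≤a] with R_A=14/3, M_A=14/3 = ((14/3)·2²/2 - (14/3)·2)/200000 = 0 rad
Load 3 — point force P=15 kN at a=12/5 m (b=L-a=8/5):
  θ_3 = -Pb²x(2aL-(3a+b)x)/(2L³EI)  [x≤a] = -15·(8/5)²·2·(2·(12/5)·4-(3·(12/5)+(8/5))·2)/(2·4³·200000) = -3/625000 rad
Load 4 — applied couple M₀=20 kN·m at a=8/5 m (b=L-a=12/5):
  θ_4 = (R_Ax²/2 - M_Ax - M₀(x-a))/EI  [x>a] with R_A=36/5, M_A=12/5 = ((36/5)·2²/2 - (12/5)·2 - 20·(2-(8/5)))/200000 = 1/125000 rad
Superposition: θ = Σ θ_i = 1/312500 rad ≈ 0.000003 rad

θ(2) = 1/312500 rad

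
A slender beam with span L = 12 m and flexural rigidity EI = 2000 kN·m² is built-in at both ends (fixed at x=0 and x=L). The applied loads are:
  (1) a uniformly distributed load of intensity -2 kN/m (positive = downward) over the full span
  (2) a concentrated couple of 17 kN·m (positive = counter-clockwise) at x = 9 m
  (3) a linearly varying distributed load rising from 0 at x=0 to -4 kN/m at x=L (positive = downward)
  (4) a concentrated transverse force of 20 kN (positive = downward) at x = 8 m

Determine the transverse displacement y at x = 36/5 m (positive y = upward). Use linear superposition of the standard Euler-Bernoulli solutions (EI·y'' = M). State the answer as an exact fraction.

Load 1 — uniform load w=-2 kN/m over full span:
  y_1 = -wx²(L-x)²/(24EI) = -(-2)·(36/5)²·(12-(36/5))²/(24·2000) = 3888/78125 m
Load 2 — applied couple M₀=17 kN·m at a=9 m (b=L-a=3):
  y_2 = (R_Ax³/6 - M_Ax²/2)/EI  [x≤a] with R_A=51/32, M_A=85/16 = ((51/32)·(36/5)³/6 - (85/16)·(36/5)²/2)/2000 = -9639/500000 m
Load 3 — triangular load w₀=-4 kN/m (0→w₀ over full span):
  y_3 = -w₀x²(L-x)²(x+2L)/(120LEI) = -(-4)·(36/5)²·(12-(36/5))²·((36/5)+2·12)/(120·12·2000) = 101088/1953125 m
Load 4 — point force P=20 kN at a=8 m (b=L-a=4):
  y_4 = -Pb²x²(3aL-(3a+b)x)/(6L³EI)  [x≤a] = -20·4²·(36/5)²·(3·8·12-(3·8+4)·(36/5))/(6·12³·2000) = -216/3125 m
Superposition: y = Σ y_i = 820341/62500000 m ≈ 0.013125 m

y(36/5) = 820341/62500000 m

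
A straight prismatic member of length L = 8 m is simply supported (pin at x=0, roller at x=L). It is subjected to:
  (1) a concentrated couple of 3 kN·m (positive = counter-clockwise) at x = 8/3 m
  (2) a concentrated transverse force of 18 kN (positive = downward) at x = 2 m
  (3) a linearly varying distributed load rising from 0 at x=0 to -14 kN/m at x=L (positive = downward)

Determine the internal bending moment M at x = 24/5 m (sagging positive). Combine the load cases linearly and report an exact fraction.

Load 1 — applied couple M₀=3 kN·m at a=8/3 m (b=L-a=16/3):
  M_1 = M₀x/L - M₀  [x>a] = 3·(24/5)/8 - 3 = -6/5 kN·m
Load 2 — point force P=18 kN at a=2 m (b=L-a=6):
  M_2 = Pa(L-x)/L  [x>a] = 18·2·(8-(24/5))/8 = 72/5 kN·m
Load 3 — triangular load w₀=-14 kN/m (0→w₀ over full span):
  M_3 = w₀Lx/6 - w₀x³/(6L) = (-14)·8·(24/5)/6 - (-14)·(24/5)³/(6·8) = -7168/125 kN·m
Superposition: M = Σ M_i = -5518/125 kN·m ≈ -44.144000 kN·m

M(24/5) = -5518/125 kN·m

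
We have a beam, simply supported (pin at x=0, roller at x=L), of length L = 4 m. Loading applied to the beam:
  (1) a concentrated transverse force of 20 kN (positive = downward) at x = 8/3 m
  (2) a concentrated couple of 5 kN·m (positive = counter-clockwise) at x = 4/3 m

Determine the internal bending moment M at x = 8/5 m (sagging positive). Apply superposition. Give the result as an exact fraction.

M(8/5) = 23/3 kN·m

Load 1 — point force P=20 kN at a=8/3 m (b=L-a=4/3):
  M_1 = Pbx/L  [x≤a] = 20·(4/3)·(8/5)/4 = 32/3 kN·m
Load 2 — applied couple M₀=5 kN·m at a=4/3 m (b=L-a=8/3):
  M_2 = M₀x/L - M₀  [x>a] = 5·(8/5)/4 - 5 = -3 kN·m
Superposition: M = Σ M_i = 23/3 kN·m ≈ 7.666667 kN·m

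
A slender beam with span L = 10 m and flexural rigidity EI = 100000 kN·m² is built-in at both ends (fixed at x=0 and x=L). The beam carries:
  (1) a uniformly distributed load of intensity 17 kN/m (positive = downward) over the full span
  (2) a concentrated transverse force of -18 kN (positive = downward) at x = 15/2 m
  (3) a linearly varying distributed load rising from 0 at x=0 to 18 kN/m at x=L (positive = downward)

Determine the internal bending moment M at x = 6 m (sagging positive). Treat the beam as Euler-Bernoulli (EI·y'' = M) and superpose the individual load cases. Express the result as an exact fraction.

Load 1 — uniform load w=17 kN/m over full span:
  M_1 = wLx/2 - wL²/12 - wx²/2 = 17·10·6/2 - 17·10²/12 - 17·6²/2 = 187/3 kN·m
Load 2 — point force P=-18 kN at a=15/2 m (b=L-a=5/2):
  M_2 = Pb²(3a+b)x/L³ - Pab²/L²  [x≤a] = (-18)·(5/2)²·(3·(15/2)+(5/2))·6/10³ - (-18)·(15/2)·(5/2)²/10² = -135/16 kN·m
Load 3 — triangular load w₀=18 kN/m (0→w₀ over full span):
  M_3 = 3w₀Lx/20 - w₀L²/30 - w₀x³/(6L) = 3·18·10·6/20 - 18·10²/30 - 18·6³/(6·10) = 186/5 kN·m
Superposition: M = Σ M_i = 21863/240 kN·m ≈ 91.095833 kN·m

M(6) = 21863/240 kN·m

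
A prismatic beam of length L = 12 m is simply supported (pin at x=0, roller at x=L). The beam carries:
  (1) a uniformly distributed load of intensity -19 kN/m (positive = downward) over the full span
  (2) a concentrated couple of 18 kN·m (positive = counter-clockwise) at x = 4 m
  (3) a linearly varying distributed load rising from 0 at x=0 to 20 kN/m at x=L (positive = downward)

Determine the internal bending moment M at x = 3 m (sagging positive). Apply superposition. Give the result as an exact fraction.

M(3) = -279/2 kN·m

Load 1 — uniform load w=-19 kN/m over full span:
  M_1 = wx(L-x)/2 = (-19)·3·(12-3)/2 = -513/2 kN·m
Load 2 — applied couple M₀=18 kN·m at a=4 m (b=L-a=8):
  M_2 = M₀x/L  [x≤a] = 18·3/12 = 9/2 kN·m
Load 3 — triangular load w₀=20 kN/m (0→w₀ over full span):
  M_3 = w₀Lx/6 - w₀x³/(6L) = 20·12·3/6 - 20·3³/(6·12) = 225/2 kN·m
Superposition: M = Σ M_i = -279/2 kN·m ≈ -139.500000 kN·m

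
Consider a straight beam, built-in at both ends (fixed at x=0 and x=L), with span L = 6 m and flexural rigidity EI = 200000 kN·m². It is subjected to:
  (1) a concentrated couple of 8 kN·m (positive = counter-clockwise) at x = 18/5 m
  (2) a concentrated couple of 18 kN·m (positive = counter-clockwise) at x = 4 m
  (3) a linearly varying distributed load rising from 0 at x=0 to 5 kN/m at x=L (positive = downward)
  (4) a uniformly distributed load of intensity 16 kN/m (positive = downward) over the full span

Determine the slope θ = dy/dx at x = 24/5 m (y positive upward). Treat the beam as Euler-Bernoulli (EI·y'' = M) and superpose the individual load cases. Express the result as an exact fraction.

Load 1 — applied couple M₀=8 kN·m at a=18/5 m (b=L-a=12/5):
  θ_1 = (R_Ax²/2 - M_Ax - M₀(x-a))/EI  [x>a] with R_A=48/25, M_A=64/25 = ((48/25)·(24/5)²/2 - (64/25)·(24/5) - 8·((24/5)-(18/5)))/200000 = 9/7812500 rad
Load 2 — applied couple M₀=18 kN·m at a=4 m (b=L-a=2):
  θ_2 = (R_Ax²/2 - M_Ax - M₀(x-a))/EI  [x>a] with R_A=4, M_A=6 = (4·(24/5)²/2 - 6·(24/5) - 18·((24/5)-4))/200000 = 9/625000 rad
Load 3 — triangular load w₀=5 kN/m (0→w₀ over full span):
  θ_3 = -w₀(2x(L-x)(L-2x)(x+2L)+x²(L-x)²)/(120LEI) = -5·(2·(24/5)·(6-(24/5))·(6-2·(24/5))·((24/5)+2·6)+(24/5)²·(6-(24/5))²)/(120·6·200000) = 9/390625 rad
Load 4 — uniform load w=16 kN/m over full span:
  θ_4 = -wx(L-x)(L-2x)/(12EI) = -16·(24/5)·(6-(24/5))·(6-2·(24/5))/(12·200000) = 54/390625 rad
Superposition: θ = Σ θ_i = 2763/15625000 rad ≈ 0.000177 rad

θ(24/5) = 2763/15625000 rad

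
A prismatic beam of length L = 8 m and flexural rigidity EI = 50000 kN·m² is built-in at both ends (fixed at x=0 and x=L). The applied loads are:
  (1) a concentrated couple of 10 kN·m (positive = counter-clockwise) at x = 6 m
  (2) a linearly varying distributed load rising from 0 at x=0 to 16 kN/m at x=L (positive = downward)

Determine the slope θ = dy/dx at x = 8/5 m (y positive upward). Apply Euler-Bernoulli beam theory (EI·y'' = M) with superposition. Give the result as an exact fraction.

Load 1 — applied couple M₀=10 kN·m at a=6 m (b=L-a=2):
  θ_1 = (R_Ax²/2 - M_Ax)/EI  [x≤a] with R_A=45/32, M_A=25/8 = ((45/32)·(8/5)²/2 - (25/8)·(8/5))/50000 = -1/15625 rad
Load 2 — triangular load w₀=16 kN/m (0→w₀ over full span):
  θ_2 = -w₀(2x(L-x)(L-2x)(x+2L)+x²(L-x)²)/(120LEI) = -16·(2·(8/5)·(8-(8/5))·(8-2·(8/5))·((8/5)+2·8)+(8/5)²·(8-(8/5))²)/(120·8·50000) = -3584/5859375 rad
Superposition: θ = Σ θ_i = -3959/5859375 rad ≈ -0.000676 rad

θ(8/5) = -3959/5859375 rad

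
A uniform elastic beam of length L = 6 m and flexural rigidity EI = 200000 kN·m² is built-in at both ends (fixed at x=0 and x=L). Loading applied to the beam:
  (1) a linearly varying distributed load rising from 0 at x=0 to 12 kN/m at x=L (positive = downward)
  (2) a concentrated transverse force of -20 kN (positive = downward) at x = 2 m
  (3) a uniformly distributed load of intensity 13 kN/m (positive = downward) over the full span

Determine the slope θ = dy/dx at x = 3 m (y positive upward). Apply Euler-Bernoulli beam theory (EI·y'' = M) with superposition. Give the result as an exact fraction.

θ(3) = -281/12000000 rad

Load 1 — triangular load w₀=12 kN/m (0→w₀ over full span):
  θ_1 = -w₀(2x(L-x)(L-2x)(x+2L)+x²(L-x)²)/(120LEI) = -12·(2·3·(6-3)·(6-2·3)·(3+2·6)+3²·(6-3)²)/(120·6·200000) = -27/4000000 rad
Load 2 — point force P=-20 kN at a=2 m (b=L-a=4):
  θ_2 = Pa²(L-x)(2bL-(3b+a)(L-x))/(2L³EI)  [x>a] = (-20)·2²·(6-3)·(2·4·6-(3·4+2)·(6-3))/(2·6³·200000) = -1/60000 rad
Load 3 — uniform load w=13 kN/m over full span:
  θ_3 = -wx(L-x)(L-2x)/(12EI) = -13·3·(6-3)·(6-2·3)/(12·200000) = 0 rad
Superposition: θ = Σ θ_i = -281/12000000 rad ≈ -0.000023 rad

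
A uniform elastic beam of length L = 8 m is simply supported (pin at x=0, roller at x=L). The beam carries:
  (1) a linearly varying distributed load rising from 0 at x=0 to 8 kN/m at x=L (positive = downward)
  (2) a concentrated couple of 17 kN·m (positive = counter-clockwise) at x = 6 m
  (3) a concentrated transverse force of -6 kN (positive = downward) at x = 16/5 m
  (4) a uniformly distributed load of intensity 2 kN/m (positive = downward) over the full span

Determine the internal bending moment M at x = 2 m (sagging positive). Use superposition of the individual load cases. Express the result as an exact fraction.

Load 1 — triangular load w₀=8 kN/m (0→w₀ over full span):
  M_1 = w₀Lx/6 - w₀x³/(6L) = 8·8·2/6 - 8·2³/(6·8) = 20 kN·m
Load 2 — applied couple M₀=17 kN·m at a=6 m (b=L-a=2):
  M_2 = M₀x/L  [x≤a] = 17·2/8 = 17/4 kN·m
Load 3 — point force P=-6 kN at a=16/5 m (b=L-a=24/5):
  M_3 = Pbx/L  [x≤a] = (-6)·(24/5)·2/8 = -36/5 kN·m
Load 4 — uniform load w=2 kN/m over full span:
  M_4 = wx(L-x)/2 = 2·2·(8-2)/2 = 12 kN·m
Superposition: M = Σ M_i = 581/20 kN·m ≈ 29.050000 kN·m

M(2) = 581/20 kN·m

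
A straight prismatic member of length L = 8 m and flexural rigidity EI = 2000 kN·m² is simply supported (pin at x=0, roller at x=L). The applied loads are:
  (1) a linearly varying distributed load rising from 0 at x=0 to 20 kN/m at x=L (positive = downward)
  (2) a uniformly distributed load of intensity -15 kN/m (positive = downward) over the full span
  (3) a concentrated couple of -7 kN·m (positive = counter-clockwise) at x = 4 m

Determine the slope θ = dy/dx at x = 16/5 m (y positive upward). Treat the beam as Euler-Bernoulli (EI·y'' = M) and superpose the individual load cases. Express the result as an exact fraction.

θ(16/5) = 21457/2250000 rad

Load 1 — triangular load w₀=20 kN/m (0→w₀ over full span):
  θ_1 = -w₀(7L⁴-30L²x²+15x⁴)/(360LEI) = -20·(7·8⁴-30·8²·(16/5)²+15·(16/5)⁴)/(360·8·2000) = -5168/140625 rad
Load 2 — uniform load w=-15 kN/m over full span:
  θ_2 = -w(L³-6Lx²+4x³)/(24EI) = -(-15)·(8³-6·8·(16/5)²+4·(16/5)³)/(24·2000) = 148/3125 rad
Load 3 — applied couple M₀=-7 kN·m at a=4 m (b=L-a=4):
  θ_3 = (M₀x²/(2L)+C₁)/EI  [x≤a] with C₁=M₀(3b²-L²)/(6L)=7/3 = ((-7)·(16/5)²/(2·8)+(7/3))/2000 = -161/150000 rad
Superposition: θ = Σ θ_i = 21457/2250000 rad ≈ 0.009536 rad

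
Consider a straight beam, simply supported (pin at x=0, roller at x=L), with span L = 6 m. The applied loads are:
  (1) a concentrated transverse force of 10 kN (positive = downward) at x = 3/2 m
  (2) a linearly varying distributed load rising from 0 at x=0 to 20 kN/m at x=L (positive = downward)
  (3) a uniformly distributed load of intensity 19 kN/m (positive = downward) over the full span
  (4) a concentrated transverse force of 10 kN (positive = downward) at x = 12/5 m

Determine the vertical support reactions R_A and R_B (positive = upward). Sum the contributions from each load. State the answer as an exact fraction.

R_A = 181/2 kN, R_B = 207/2 kN

Load 1 — point force P=10 kN at a=3/2 m (b=L-a=9/2):
  R_A = Pb/L = 10·(9/2)/6 = 15/2 kN
  R_B = Pa/L = 10·(3/2)/6 = 5/2 kN
Load 2 — triangular load w₀=20 kN/m (0→w₀ over full span):
  R_A = w₀L/6 = 20·6/6 = 20 kN
  R_B = w₀L/3 = 20·6/3 = 40 kN
Load 3 — uniform load w=19 kN/m over full span:
  R_A = wL/2 = 19·6/2 = 57 kN
  R_B = wL/2 = 19·6/2 = 57 kN
Load 4 — point force P=10 kN at a=12/5 m (b=L-a=18/5):
  R_A = Pb/L = 10·(18/5)/6 = 6 kN
  R_B = Pa/L = 10·(12/5)/6 = 4 kN
Superposition: R_A = 181/2 kN, R_B = 207/2 kN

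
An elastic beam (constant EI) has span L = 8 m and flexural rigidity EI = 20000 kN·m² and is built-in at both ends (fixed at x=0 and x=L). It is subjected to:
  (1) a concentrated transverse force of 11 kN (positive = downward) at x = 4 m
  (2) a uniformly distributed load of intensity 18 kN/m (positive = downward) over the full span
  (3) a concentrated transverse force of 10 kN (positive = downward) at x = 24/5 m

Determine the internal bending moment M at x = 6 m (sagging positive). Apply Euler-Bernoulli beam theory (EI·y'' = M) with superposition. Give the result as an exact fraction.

Load 1 — point force P=11 kN at a=4 m (b=L-a=4):
  M_1 = Pa²(a+3b)(L-x)/L³ - Pa²b/L²  [x>a] = 11·4²·(4+3·4)·(8-6)/8³ - 11·4²·4/8² = 0 kN·m
Load 2 — uniform load w=18 kN/m over full span:
  M_2 = wLx/2 - wL²/12 - wx²/2 = 18·8·6/2 - 18·8²/12 - 18·6²/2 = 12 kN·m
Load 3 — point force P=10 kN at a=24/5 m (b=L-a=16/5):
  M_3 = Pa²(a+3b)(L-x)/L³ - Pa²b/L²  [x>a] = 10·(24/5)²·((24/5)+3·(16/5))·(8-6)/8³ - 10·(24/5)²·(16/5)/8² = 36/25 kN·m
Superposition: M = Σ M_i = 336/25 kN·m ≈ 13.440000 kN·m

M(6) = 336/25 kN·m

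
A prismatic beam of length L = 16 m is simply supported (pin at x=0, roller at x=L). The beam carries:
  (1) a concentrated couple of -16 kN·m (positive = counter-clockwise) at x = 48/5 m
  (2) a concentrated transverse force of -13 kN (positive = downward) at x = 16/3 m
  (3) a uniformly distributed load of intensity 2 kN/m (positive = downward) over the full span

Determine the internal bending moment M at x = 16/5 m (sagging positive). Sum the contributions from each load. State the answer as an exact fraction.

M(16/5) = 752/75 kN·m

Load 1 — applied couple M₀=-16 kN·m at a=48/5 m (b=L-a=32/5):
  M_1 = M₀x/L  [x≤a] = (-16)·(16/5)/16 = -16/5 kN·m
Load 2 — point force P=-13 kN at a=16/3 m (b=L-a=32/3):
  M_2 = Pbx/L  [x≤a] = (-13)·(32/3)·(16/5)/16 = -416/15 kN·m
Load 3 — uniform load w=2 kN/m over full span:
  M_3 = wx(L-x)/2 = 2·(16/5)·(16-(16/5))/2 = 1024/25 kN·m
Superposition: M = Σ M_i = 752/75 kN·m ≈ 10.026667 kN·m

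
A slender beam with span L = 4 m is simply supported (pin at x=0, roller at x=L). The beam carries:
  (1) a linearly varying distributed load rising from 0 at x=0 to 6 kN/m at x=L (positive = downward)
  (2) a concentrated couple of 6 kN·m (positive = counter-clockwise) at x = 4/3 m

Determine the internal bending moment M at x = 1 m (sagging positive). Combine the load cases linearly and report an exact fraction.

M(1) = 21/4 kN·m

Load 1 — triangular load w₀=6 kN/m (0→w₀ over full span):
  M_1 = w₀Lx/6 - w₀x³/(6L) = 6·4·1/6 - 6·1³/(6·4) = 15/4 kN·m
Load 2 — applied couple M₀=6 kN·m at a=4/3 m (b=L-a=8/3):
  M_2 = M₀x/L  [x≤a] = 6·1/4 = 3/2 kN·m
Superposition: M = Σ M_i = 21/4 kN·m ≈ 5.250000 kN·m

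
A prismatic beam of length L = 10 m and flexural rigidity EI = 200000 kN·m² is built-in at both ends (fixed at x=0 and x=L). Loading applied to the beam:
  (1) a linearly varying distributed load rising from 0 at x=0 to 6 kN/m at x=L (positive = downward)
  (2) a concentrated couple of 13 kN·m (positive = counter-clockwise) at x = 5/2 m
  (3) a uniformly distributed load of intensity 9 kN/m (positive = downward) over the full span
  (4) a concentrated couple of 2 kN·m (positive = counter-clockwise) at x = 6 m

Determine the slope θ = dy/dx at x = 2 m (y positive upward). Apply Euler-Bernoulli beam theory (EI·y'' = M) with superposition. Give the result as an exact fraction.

θ(2) = -10913/25000000 rad

Load 1 — triangular load w₀=6 kN/m (0→w₀ over full span):
  θ_1 = -w₀(2x(L-x)(L-2x)(x+2L)+x²(L-x)²)/(120LEI) = -6·(2·2·(10-2)·(10-2·2)·(2+2·10)+2²·(10-2)²)/(120·10·200000) = -7/62500 rad
Load 2 — applied couple M₀=13 kN·m at a=5/2 m (b=L-a=15/2):
  θ_2 = (R_Ax²/2 - M_Ax)/EI  [x≤a] with R_A=117/80, M_A=-39/16 = ((117/80)·2²/2 - (-39/16)·2)/200000 = 39/1000000 rad
Load 3 — uniform load w=9 kN/m over full span:
  θ_3 = -wx(L-x)(L-2x)/(12EI) = -9·2·(10-2)·(10-2·2)/(12·200000) = -9/25000 rad
Load 4 — applied couple M₀=2 kN·m at a=6 m (b=L-a=4):
  θ_4 = (R_Ax²/2 - M_Ax)/EI  [x≤a] with R_A=36/125, M_A=16/25 = ((36/125)·2²/2 - (16/25)·2)/200000 = -11/3125000 rad
Superposition: θ = Σ θ_i = -10913/25000000 rad ≈ -0.000437 rad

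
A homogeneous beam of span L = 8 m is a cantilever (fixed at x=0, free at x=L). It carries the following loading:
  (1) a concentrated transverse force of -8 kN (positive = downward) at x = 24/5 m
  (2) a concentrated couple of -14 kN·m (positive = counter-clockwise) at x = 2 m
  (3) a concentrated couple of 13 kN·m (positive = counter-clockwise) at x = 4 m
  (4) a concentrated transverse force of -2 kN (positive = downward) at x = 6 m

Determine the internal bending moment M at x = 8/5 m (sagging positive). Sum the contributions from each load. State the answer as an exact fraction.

M(8/5) = 167/5 kN·m

Load 1 — point force P=-8 kN at a=24/5 m (b=L-a=16/5):
  M_1 = -P(a-x)  [x≤a] = -(-8)·((24/5)-(8/5)) = 128/5 kN·m
Load 2 — applied couple M₀=-14 kN·m at a=2 m (b=L-a=6):
  M_2 = M₀  [x≤a] = (-14) = -14 kN·m
Load 3 — applied couple M₀=13 kN·m at a=4 m (b=L-a=4):
  M_3 = M₀  [x≤a] = 13 = 13 kN·m
Load 4 — point force P=-2 kN at a=6 m (b=L-a=2):
  M_4 = -P(a-x)  [x≤a] = -(-2)·(6-(8/5)) = 44/5 kN·m
Superposition: M = Σ M_i = 167/5 kN·m ≈ 33.400000 kN·m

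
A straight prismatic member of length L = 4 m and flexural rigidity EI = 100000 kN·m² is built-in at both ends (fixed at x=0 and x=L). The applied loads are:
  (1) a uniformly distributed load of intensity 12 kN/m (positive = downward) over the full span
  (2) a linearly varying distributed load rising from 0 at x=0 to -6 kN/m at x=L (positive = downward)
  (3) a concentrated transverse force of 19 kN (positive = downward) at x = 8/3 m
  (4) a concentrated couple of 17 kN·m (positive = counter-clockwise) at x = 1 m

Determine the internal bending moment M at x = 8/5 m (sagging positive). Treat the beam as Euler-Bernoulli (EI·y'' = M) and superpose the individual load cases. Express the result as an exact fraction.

M(8/5) = 86041/54000 kN·m

Load 1 — uniform load w=12 kN/m over full span:
  M_1 = wLx/2 - wL²/12 - wx²/2 = 12·4·(8/5)/2 - 12·4²/12 - 12·(8/5)²/2 = 176/25 kN·m
Load 2 — triangular load w₀=-6 kN/m (0→w₀ over full span):
  M_2 = 3w₀Lx/20 - w₀L²/30 - w₀x³/(6L) = 3·(-6)·4·(8/5)/20 - (-6)·4²/30 - (-6)·(8/5)³/(6·4) = -192/125 kN·m
Load 3 — point force P=19 kN at a=8/3 m (b=L-a=4/3):
  M_3 = Pb²(3a+b)x/L³ - Pab²/L²  [x≤a] = 19·(4/3)²·(3·(8/3)+(4/3))·(8/5)/4³ - 19·(8/3)·(4/3)²/4² = 304/135 kN·m
Load 4 — applied couple M₀=17 kN·m at a=1 m (b=L-a=3):
  M_4 = R_Ax - M_A - M₀  [x>a] with R_A=153/32, M_A=-51/16 = (153/32)·(8/5) - (-51/16) - 17 = -493/80 kN·m
Superposition: M = Σ M_i = 86041/54000 kN·m ≈ 1.593352 kN·m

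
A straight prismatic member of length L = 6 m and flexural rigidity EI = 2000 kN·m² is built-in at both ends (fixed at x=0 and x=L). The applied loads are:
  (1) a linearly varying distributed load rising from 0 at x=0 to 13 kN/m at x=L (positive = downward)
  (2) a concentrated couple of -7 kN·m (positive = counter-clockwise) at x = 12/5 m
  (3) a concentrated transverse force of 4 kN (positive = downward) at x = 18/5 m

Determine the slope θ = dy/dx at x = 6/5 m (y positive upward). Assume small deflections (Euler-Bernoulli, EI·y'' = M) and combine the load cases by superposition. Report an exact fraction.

θ(6/5) = -19431/3125000 rad

Load 1 — triangular load w₀=13 kN/m (0→w₀ over full span):
  θ_1 = -w₀(2x(L-x)(L-2x)(x+2L)+x²(L-x)²)/(120LEI) = -13·(2·(6/5)·(6-(6/5))·(6-2·(6/5))·((6/5)+2·6)+(6/5)²·(6-(6/5))²)/(120·6·2000) = -819/156250 rad
Load 2 — applied couple M₀=-7 kN·m at a=12/5 m (b=L-a=18/5):
  θ_2 = (R_Ax²/2 - M_Ax)/EI  [x≤a] with R_A=-42/25, M_A=-21/25 = ((-42/25)·(6/5)²/2 - (-21/25)·(6/5))/2000 = -63/625000 rad
Load 3 — point force P=4 kN at a=18/5 m (b=L-a=12/5):
  θ_3 = -Pb²x(2aL-(3a+b)x)/(2L³EI)  [x≤a] = -4·(12/5)²·(6/5)·(2·(18/5)·6-(3·(18/5)+(12/5))·(6/5))/(2·6³·2000) = -342/390625 rad
Superposition: θ = Σ θ_i = -19431/3125000 rad ≈ -0.006218 rad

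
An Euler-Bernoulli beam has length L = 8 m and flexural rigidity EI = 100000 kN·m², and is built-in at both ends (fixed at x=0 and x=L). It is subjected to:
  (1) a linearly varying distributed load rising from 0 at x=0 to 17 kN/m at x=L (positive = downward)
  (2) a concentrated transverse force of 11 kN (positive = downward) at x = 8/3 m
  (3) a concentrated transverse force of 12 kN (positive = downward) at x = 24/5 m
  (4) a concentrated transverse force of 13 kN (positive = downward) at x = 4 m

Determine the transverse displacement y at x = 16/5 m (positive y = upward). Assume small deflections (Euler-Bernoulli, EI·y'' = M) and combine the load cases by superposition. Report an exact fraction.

Load 1 — triangular load w₀=17 kN/m (0→w₀ over full span):
  y_1 = -w₀x²(L-x)²(x+2L)/(120LEI) = -17·(16/5)²·(8-(16/5))²·((16/5)+2·8)/(120·8·100000) = -39168/48828125 m
Load 2 — point force P=11 kN at a=8/3 m (b=L-a=16/3):
  y_2 = -Pa²(L-x)²(3bL-(3b+a)(L-x))/(6L³EI)  [x>a] = -11·(8/3)²·(8-(16/5))²·(3·(16/3)·8-(3·(16/3)+(8/3))·(8-(16/5)))/(6·8³·100000) = -88/390625 m
Load 3 — point force P=12 kN at a=24/5 m (b=L-a=16/5):
  y_3 = -Pb²x²(3aL-(3a+b)x)/(6L³EI)  [x≤a] = -12·(16/5)²·(16/5)²·(3·(24/5)·8-(3·(24/5)+(16/5))·(16/5))/(6·8³·100000) = -11776/48828125 m
Load 4 — point force P=13 kN at a=4 m (b=L-a=4):
  y_4 = -Pb²x²(3aL-(3a+b)x)/(6L³EI)  [x≤a] = -13·4²·(16/5)²·(3·4·8-(3·4+4)·(16/5))/(6·8³·100000) = -364/1171875 m
Superposition: y = Σ y_i = -231332/146484375 m ≈ -0.001579 m

y(16/5) = -231332/146484375 m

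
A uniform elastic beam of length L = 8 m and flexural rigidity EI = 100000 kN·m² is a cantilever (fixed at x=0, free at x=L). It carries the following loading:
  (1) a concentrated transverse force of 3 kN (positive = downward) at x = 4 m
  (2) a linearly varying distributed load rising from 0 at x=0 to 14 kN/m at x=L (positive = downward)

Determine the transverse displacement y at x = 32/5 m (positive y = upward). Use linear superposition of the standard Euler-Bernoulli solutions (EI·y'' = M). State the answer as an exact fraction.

y(32/5) = -5783501/146484375 m

Load 1 — point force P=3 kN at a=4 m (b=L-a=4):
  y_1 = -Pa²(3x-a)/(6EI)  [x>a] = -3·4²·(3·(32/5)-4)/(6·100000) = -19/15625 m
Load 2 — triangular load w₀=14 kN/m (0→w₀ over full span):
  y_2 = (w₀Lx³/12-w₀L²x²/6-w₀x⁵/(120L))/EI = (14·8·(32/5)³/12-14·8²·(32/5)²/6-14·(32/5)⁵/(120·8))/100000 = -5605376/146484375 m
Superposition: y = Σ y_i = -5783501/146484375 m ≈ -0.039482 m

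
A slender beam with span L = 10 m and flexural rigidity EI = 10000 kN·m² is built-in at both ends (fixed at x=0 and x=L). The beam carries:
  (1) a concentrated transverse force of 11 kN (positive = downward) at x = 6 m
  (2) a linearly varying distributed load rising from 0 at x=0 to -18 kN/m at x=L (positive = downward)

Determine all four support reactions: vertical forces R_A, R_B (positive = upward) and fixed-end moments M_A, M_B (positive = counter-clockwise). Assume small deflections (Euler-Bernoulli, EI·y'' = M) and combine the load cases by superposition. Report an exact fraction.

R_A = -2891/125 kN, M_A = -1236/25 kN·m, R_B = -6984/125 kN, M_B = 1854/25 kN·m

Load 1 — point force P=11 kN at a=6 m (b=L-a=4):
  R_A = Pb²(3a+b)/L³ = 11·4²·(3·6+4)/10³ = 484/125 kN
  M_A = Pab²/L² = 11·6·4²/10² = 264/25 kN·m
  R_B = Pa²(a+3b)/L³ = 11·6²·(6+3·4)/10³ = 891/125 kN
  M_B = -Pa²b/L² = -11·6²·4/10² = -396/25 kN·m
Load 2 — triangular load w₀=-18 kN/m (0→w₀ over full span):
  R_A = 3w₀L/20 = 3·(-18)·10/20 = -27 kN
  M_A = w₀L²/30 = (-18)·10²/30 = -60 kN·m
  R_B = 7w₀L/20 = 7·(-18)·10/20 = -63 kN
  M_B = -w₀L²/20 = -(-18)·10²/20 = 90 kN·m
Superposition: R_A = -2891/125 kN, M_A = -1236/25 kN·m, R_B = -6984/125 kN, M_B = 1854/25 kN·m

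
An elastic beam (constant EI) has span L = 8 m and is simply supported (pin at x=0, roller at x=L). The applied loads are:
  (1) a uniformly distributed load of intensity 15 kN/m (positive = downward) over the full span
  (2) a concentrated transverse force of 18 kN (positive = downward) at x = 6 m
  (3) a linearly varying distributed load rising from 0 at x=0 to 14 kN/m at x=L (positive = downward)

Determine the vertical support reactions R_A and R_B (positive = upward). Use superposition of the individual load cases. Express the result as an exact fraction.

R_A = 499/6 kN, R_B = 665/6 kN

Load 1 — uniform load w=15 kN/m over full span:
  R_A = wL/2 = 15·8/2 = 60 kN
  R_B = wL/2 = 15·8/2 = 60 kN
Load 2 — point force P=18 kN at a=6 m (b=L-a=2):
  R_A = Pb/L = 18·2/8 = 9/2 kN
  R_B = Pa/L = 18·6/8 = 27/2 kN
Load 3 — triangular load w₀=14 kN/m (0→w₀ over full span):
  R_A = w₀L/6 = 14·8/6 = 56/3 kN
  R_B = w₀L/3 = 14·8/3 = 112/3 kN
Superposition: R_A = 499/6 kN, R_B = 665/6 kN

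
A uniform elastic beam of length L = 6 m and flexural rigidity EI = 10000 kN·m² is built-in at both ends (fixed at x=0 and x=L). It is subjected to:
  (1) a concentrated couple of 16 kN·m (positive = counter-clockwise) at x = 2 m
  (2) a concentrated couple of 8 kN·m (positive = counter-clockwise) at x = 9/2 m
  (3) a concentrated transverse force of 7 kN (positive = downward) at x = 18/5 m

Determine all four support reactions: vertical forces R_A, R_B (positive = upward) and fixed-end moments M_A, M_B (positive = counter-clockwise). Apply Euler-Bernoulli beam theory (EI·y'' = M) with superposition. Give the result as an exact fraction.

Load 1 — applied couple M₀=16 kN·m at a=2 m (b=L-a=4):
  R_A = 6M₀ab/L³ = 6·16·2·4/6³ = 32/9 kN
  M_A = M₀b(2a-b)/L² = 16·4·(2·2-4)/6² = 0 kN·m
  R_B = -6M₀ab/L³ = -6·16·2·4/6³ = -32/9 kN
  M_B = M₀a(2b-a)/L² = 16·2·(2·4-2)/6² = 16/3 kN·m
Load 2 — applied couple M₀=8 kN·m at a=9/2 m (b=L-a=3/2):
  R_A = 6M₀ab/L³ = 6·8·(9/2)·(3/2)/6³ = 3/2 kN
  M_A = M₀b(2a-b)/L² = 8·(3/2)·(2·(9/2)-(3/2))/6² = 5/2 kN·m
  R_B = -6M₀ab/L³ = -6·8·(9/2)·(3/2)/6³ = -3/2 kN
  M_B = M₀a(2b-a)/L² = 8·(9/2)·(2·(3/2)-(9/2))/6² = -3/2 kN·m
Load 3 — point force P=7 kN at a=18/5 m (b=L-a=12/5):
  R_A = Pb²(3a+b)/L³ = 7·(12/5)²·(3·(18/5)+(12/5))/6³ = 308/125 kN
  M_A = Pab²/L² = 7·(18/5)·(12/5)²/6² = 504/125 kN·m
  R_B = Pa²(a+3b)/L³ = 7·(18/5)²·((18/5)+3·(12/5))/6³ = 567/125 kN
  M_B = -Pa²b/L² = -7·(18/5)²·(12/5)/6² = -756/125 kN·m
Superposition: R_A = 16919/2250 kN, M_A = 1633/250 kN·m, R_B = -1169/2250 kN, M_B = -1661/750 kN·m

R_A = 16919/2250 kN, M_A = 1633/250 kN·m, R_B = -1169/2250 kN, M_B = -1661/750 kN·m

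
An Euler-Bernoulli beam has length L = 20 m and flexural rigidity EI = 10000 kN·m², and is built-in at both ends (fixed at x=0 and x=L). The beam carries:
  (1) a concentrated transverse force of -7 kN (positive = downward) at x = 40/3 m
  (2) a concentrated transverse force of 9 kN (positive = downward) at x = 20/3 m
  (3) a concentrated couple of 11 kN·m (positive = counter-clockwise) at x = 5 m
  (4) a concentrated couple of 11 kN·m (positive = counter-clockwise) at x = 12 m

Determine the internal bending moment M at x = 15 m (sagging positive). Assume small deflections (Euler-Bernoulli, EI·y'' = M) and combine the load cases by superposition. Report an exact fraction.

Load 1 — point force P=-7 kN at a=40/3 m (b=L-a=20/3):
  M_1 = Pa²(a+3b)(L-x)/L³ - Pa²b/L²  [x>a] = (-7)·(40/3)²·((40/3)+3·(20/3))·(20-15)/20³ - (-7)·(40/3)²·(20/3)/20² = -140/27 kN·m
Load 2 — point force P=9 kN at a=20/3 m (b=L-a=40/3):
  M_2 = Pa²(a+3b)(L-x)/L³ - Pa²b/L²  [x>a] = 9·(20/3)²·((20/3)+3·(40/3))·(20-15)/20³ - 9·(20/3)²·(40/3)/20² = -5/3 kN·m
Load 3 — applied couple M₀=11 kN·m at a=5 m (b=L-a=15):
  M_3 = R_Ax - M_A - M₀  [x>a] with R_A=99/160, M_A=-33/16 = (99/160)·15 - (-33/16) - 11 = 11/32 kN·m
Load 4 — applied couple M₀=11 kN·m at a=12 m (b=L-a=8):
  M_4 = R_Ax - M_A - M₀  [x>a] with R_A=99/125, M_A=88/25 = (99/125)·15 - (88/25) - 11 = -66/25 kN·m
Superposition: M = Σ M_i = -197599/21600 kN·m ≈ -9.148102 kN·m

M(15) = -197599/21600 kN·m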